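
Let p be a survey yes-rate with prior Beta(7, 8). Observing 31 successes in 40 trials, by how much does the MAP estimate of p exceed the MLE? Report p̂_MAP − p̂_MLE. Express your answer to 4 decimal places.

Posterior is Beta(38, 17); MAP = (38−1)/(55−2) = 37/53 ≈ 0.69811.
MLE ignores the prior: p̂_MLE = k/n = 31/40 ≈ 0.77500.
Difference = 37/53 − 31/40 = -163/2120 ≈ -0.0769.

MAP − MLE = -0.0769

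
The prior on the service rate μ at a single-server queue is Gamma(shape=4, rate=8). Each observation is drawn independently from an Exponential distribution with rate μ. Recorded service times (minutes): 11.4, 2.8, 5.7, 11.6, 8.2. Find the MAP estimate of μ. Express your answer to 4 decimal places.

The Exponential(rate=μ) likelihood is ∝ μ^n e^(−μΣtᵢ). Here n = 5 and Σtᵢ = 11.4 + 2.8 + 5.7 + 11.6 + 8.2 = 39.7.
Posterior ∝ μ^3e^(−8μ) · μ^5e^(−39.7μ) = μ^8e^(−47.7μ), i.e. Gamma(9, 47.7).
Mode = (a−1)/b = 8/47.7 ≈ 0.1677.

μ̂_MAP = 0.1677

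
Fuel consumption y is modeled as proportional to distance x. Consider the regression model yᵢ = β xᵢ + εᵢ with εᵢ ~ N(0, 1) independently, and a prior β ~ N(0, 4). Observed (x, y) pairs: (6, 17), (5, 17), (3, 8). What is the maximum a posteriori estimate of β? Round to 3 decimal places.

log p(β | y) = −Σ(yᵢ − βxᵢ)²/(2·1) − β²/(2·4) + const.
Setting the derivative to zero: Σxᵢ(yᵢ − βxᵢ)/1 − β/4 = 0, so β = Σxᵢyᵢ / (Σxᵢ² + σ²/τ²).
Σxᵢyᵢ = 6·17 + 5·17 + 3·8 = 211; Σxᵢ² = 70; σ²/τ² = 0.25.
β̂_MAP = 211 / (70 + 0.25) = 211/70.25 ≈ 3.004.

β̂_MAP = 3.004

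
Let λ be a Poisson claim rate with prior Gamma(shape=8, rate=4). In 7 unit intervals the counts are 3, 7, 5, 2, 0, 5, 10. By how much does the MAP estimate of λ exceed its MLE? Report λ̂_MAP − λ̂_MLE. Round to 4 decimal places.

Σxᵢ = 32. Posterior is Gamma(40, 11); MAP = (40−1)/11 = 39/11 ≈ 3.54545.
MLE = x̄ = 32/7 ≈ 4.57143.
Difference = 39/11 − 32/7 = -79/77 ≈ -1.0260.

MAP − MLE = -1.0260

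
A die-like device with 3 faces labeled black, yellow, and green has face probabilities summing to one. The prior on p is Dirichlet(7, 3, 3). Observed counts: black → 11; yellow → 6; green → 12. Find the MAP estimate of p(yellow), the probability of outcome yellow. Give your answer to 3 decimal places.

MAP estimate of p(yellow) = 0.205

The posterior is Dirichlet(αᵢ + nᵢ) = Dirichlet(18, 9, 15).
For a Dirichlet(a₁,…,a_K) with all aᵢ > 1, the mode has j-th component (aⱼ − 1)/(Σaᵢ − K).
Here Σaᵢ = 42 and K = 3, so p(yellow) = (9 − 1)/(42 − 3) = 8/39 ≈ 0.205.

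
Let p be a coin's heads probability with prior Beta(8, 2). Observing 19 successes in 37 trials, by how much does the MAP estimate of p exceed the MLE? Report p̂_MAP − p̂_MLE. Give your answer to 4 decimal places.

Posterior is Beta(27, 20); MAP = (27−1)/(47−2) = 26/45 ≈ 0.57778.
MLE ignores the prior: p̂_MLE = k/n = 19/37 ≈ 0.51351.
Difference = 26/45 − 19/37 = 107/1665 ≈ 0.0643.

MAP − MLE = 0.0643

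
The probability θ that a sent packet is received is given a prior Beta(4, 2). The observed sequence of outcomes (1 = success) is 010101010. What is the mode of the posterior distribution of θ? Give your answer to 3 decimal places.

θ̂_MAP = 0.538

Prior: Beta(4, 2).
Data: 4 successes in 9 trials (from the sequence). The binomial likelihood contributes θ^4(1−θ)^5, so the posterior is Beta(4+4, 2+5) = Beta(8, 7).
For Beta(a, b) with a, b > 1 the mode is (a−1)/(a+b−2) = 7/13 ≈ 0.538.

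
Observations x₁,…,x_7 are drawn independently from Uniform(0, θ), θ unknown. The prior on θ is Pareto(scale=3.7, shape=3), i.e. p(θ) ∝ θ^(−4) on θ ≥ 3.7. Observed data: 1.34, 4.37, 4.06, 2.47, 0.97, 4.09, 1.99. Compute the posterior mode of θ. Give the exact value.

The Uniform(0, θ) likelihood is θ^(−n) for θ ≥ max(xᵢ), zero otherwise. Here max(xᵢ) = 4.37.
Posterior ∝ θ^(−4) · θ^(−7) = θ^(−11) on θ ≥ max(3.7, 4.37) = 4.37.
This density is strictly decreasing in θ, so the posterior mode lies at the lower boundary of the support.

θ̂_MAP = 4.37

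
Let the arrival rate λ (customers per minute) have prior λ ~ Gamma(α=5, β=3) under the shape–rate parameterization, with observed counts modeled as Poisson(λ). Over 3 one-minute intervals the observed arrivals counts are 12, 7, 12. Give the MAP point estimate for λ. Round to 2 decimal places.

λ̂_MAP = 5.83

Σxᵢ = 12+7+12 = 31, with n = 3.
Posterior ∝ λ^4e^(−3λ) · λ^31e^(−3λ) = λ^35e^(−6λ), i.e. Gamma(shape=36, rate=6).
The mode of a Gamma(a, b) with a ≥ 1 (shape–rate) is (a−1)/b = 35/6 ≈ 5.83.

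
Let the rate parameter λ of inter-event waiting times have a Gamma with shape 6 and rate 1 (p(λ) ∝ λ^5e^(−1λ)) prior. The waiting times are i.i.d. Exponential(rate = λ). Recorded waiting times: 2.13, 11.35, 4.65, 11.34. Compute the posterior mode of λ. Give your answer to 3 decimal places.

λ̂_MAP = 0.295

The Exponential(rate=λ) likelihood is ∝ λ^n e^(−λΣtᵢ). Here n = 4 and Σtᵢ = 2.13 + 11.35 + 4.65 + 11.34 = 29.47.
Posterior ∝ λ^5e^(−1λ) · λ^4e^(−29.47λ) = λ^9e^(−30.47λ), i.e. Gamma(10, 30.47).
Mode = (a−1)/b = 9/30.47 ≈ 0.295.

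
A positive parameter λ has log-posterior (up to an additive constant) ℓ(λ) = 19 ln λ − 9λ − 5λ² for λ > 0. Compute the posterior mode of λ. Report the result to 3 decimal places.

ℓ'(λ) = 19/λ − 9 − 10λ. Setting this to zero and multiplying by λ: 10λ² + 9λ − 19 = 0.
λ = (−9 + √(9² + 4·10·19)) / (2·10) = (−9 + √841) / 20 = (−9 + 29)/20 = 1.
ℓ''(λ) = −19/λ² − 10 < 0, confirming a maximum.

λ̂_MAP = 1.000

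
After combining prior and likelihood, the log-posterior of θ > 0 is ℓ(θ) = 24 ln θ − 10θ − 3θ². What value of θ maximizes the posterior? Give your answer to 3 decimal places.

θ̂_MAP = 1.333

ℓ'(θ) = 24/θ − 10 − 6θ. Setting this to zero and multiplying by θ: 6θ² + 10θ − 24 = 0.
θ = (−10 + √(10² + 4·6·24)) / (2·6) = (−10 + √676) / 12 = (−10 + 26)/12 = 4/3.
ℓ''(θ) = −24/θ² − 6 < 0, confirming a maximum.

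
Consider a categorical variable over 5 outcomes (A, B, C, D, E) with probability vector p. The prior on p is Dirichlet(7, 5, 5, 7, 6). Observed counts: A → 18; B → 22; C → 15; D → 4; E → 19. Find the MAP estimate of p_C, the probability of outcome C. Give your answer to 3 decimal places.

The posterior is Dirichlet(αᵢ + nᵢ) = Dirichlet(25, 27, 20, 11, 25).
For a Dirichlet(a₁,…,a_K) with all aᵢ > 1, the mode has j-th component (aⱼ − 1)/(Σaᵢ − K).
Here Σaᵢ = 108 and K = 5, so p_C = (20 − 1)/(108 − 5) = 19/103 ≈ 0.184.

MAP estimate of p_C = 0.184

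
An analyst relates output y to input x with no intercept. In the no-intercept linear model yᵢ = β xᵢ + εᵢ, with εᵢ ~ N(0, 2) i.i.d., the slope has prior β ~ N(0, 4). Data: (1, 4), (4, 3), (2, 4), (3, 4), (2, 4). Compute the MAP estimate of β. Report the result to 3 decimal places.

log p(β | y) = −Σ(yᵢ − βxᵢ)²/(2·2) − β²/(2·4) + const.
Setting the derivative to zero: Σxᵢ(yᵢ − βxᵢ)/2 − β/4 = 0, so β = Σxᵢyᵢ / (Σxᵢ² + σ²/τ²).
Σxᵢyᵢ = 1·4 + 4·3 + 2·4 + 3·4 + 2·4 = 44; Σxᵢ² = 34; σ²/τ² = 0.5.
β̂_MAP = 44 / (34 + 0.5) = 44/34.5 ≈ 1.275.

β̂_MAP = 1.275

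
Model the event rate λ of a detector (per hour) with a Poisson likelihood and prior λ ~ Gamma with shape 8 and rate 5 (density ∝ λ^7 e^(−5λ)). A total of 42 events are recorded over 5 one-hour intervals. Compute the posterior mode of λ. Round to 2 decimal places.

Σxᵢ = 42, n = 5.
Posterior ∝ λ^7e^(−5λ) · λ^42e^(−5λ) = λ^49e^(−10λ), i.e. Gamma(shape=50, rate=10).
The mode of a Gamma(a, b) with a ≥ 1 (shape–rate) is (a−1)/b = 49/10 ≈ 4.90.

λ̂_MAP = 4.90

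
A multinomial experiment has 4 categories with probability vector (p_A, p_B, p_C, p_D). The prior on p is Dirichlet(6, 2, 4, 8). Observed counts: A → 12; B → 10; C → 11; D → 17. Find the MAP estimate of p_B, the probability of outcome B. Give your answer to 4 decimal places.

MAP estimate of p_B = 0.1667

The posterior is Dirichlet(αᵢ + nᵢ) = Dirichlet(18, 12, 15, 25).
For a Dirichlet(a₁,…,a_K) with all aᵢ > 1, the mode has j-th component (aⱼ − 1)/(Σaᵢ − K).
Here Σaᵢ = 70 and K = 4, so p_B = (12 − 1)/(70 − 4) = 11/66 ≈ 0.1667.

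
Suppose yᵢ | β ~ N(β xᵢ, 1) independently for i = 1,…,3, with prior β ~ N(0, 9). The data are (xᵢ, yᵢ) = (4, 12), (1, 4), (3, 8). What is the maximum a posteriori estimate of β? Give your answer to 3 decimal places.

log p(β | y) = −Σ(yᵢ − βxᵢ)²/(2·1) − β²/(2·9) + const.
Setting the derivative to zero: Σxᵢ(yᵢ − βxᵢ)/1 − β/9 = 0, so β = Σxᵢyᵢ / (Σxᵢ² + σ²/τ²).
Σxᵢyᵢ = 4·12 + 1·4 + 3·8 = 76; Σxᵢ² = 26; σ²/τ² = 1/9.
β̂_MAP = 76 / (26 + 1/9) = 76/(235/9) = 684/235 ≈ 2.911.

β̂_MAP = 2.911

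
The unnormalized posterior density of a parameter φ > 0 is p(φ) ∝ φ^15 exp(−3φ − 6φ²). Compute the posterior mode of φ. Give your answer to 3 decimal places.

ℓ'(φ) = 15/φ − 3 − 12φ. Setting this to zero and multiplying by φ: 12φ² + 3φ − 15 = 0.
φ = (−3 + √(3² + 4·12·15)) / (2·12) = (−3 + √729) / 24 = (−3 + 27)/24 = 1.
ℓ''(φ) = −15/φ² − 12 < 0, confirming a maximum.

φ̂_MAP = 1.000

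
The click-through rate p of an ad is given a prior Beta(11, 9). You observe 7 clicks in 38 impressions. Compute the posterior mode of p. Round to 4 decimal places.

p̂_MAP = 0.3036

Prior: Beta(11, 9).
Data: 7 successes in 38 trials. The binomial likelihood contributes p^7(1−p)^31, so the posterior is Beta(11+7, 9+31) = Beta(18, 40).
For Beta(a, b) with a, b > 1 the mode is (a−1)/(a+b−2) = 17/56 ≈ 0.3036.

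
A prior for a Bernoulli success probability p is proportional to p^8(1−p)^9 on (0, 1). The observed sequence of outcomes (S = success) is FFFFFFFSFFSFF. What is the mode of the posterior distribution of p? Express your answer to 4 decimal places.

The prior density ∝ p^8(1−p)^9 is the kernel of Beta(9, 10).
Data: 2 successes in 13 trials (from the sequence). The binomial likelihood contributes p^2(1−p)^11, so the posterior is Beta(9+2, 10+11) = Beta(11, 21).
For Beta(a, b) with a, b > 1 the mode is (a−1)/(a+b−2) = 10/30 ≈ 0.3333.

p̂_MAP = 0.3333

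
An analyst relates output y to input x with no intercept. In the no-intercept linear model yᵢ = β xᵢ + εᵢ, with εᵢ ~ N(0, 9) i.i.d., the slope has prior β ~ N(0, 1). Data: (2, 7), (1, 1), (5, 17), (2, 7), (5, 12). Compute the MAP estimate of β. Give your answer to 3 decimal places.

log p(β | y) = −Σ(yᵢ − βxᵢ)²/(2·9) − β²/(2·1) + const.
Setting the derivative to zero: Σxᵢ(yᵢ − βxᵢ)/9 − β/1 = 0, so β = Σxᵢyᵢ / (Σxᵢ² + σ²/τ²).
Σxᵢyᵢ = 2·7 + 1·1 + 5·17 + 2·7 + 5·12 = 174; Σxᵢ² = 59; σ²/τ² = 9.
β̂_MAP = 174 / (59 + 9) = 174/68 ≈ 2.559.

β̂_MAP = 2.559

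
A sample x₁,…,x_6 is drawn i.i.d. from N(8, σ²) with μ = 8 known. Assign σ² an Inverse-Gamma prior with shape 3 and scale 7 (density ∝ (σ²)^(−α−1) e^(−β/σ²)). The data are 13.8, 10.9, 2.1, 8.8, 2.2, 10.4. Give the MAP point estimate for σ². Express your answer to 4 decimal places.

Sum of squared deviations about the known mean: SS = (13.8−8)² + (10.9−8)² + (2.1−8)² + (8.8−8)² + (2.2−8)² + (10.4−8)² = 116.9.
The Normal likelihood contributes (σ²)^(−n/2) exp(−SS/(2σ²)), so the posterior is Inverse-Gamma(α + n/2, β + SS/2) = Inverse-Gamma(6, 65.45).
The mode of Inverse-Gamma(a, b) is b/(a+1) = 65.45/7 ≈ 9.3500.

σ̂²_MAP = 9.3500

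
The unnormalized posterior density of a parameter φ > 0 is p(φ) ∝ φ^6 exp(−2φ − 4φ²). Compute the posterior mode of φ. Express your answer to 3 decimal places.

ℓ'(φ) = 6/φ − 2 − 8φ. Setting this to zero and multiplying by φ: 8φ² + 2φ − 6 = 0.
φ = (−2 + √(2² + 4·8·6)) / (2·8) = (−2 + √196) / 16 = (−2 + 14)/16 = 3/4.
ℓ''(φ) = −6/φ² − 8 < 0, confirming a maximum.

φ̂_MAP = 0.750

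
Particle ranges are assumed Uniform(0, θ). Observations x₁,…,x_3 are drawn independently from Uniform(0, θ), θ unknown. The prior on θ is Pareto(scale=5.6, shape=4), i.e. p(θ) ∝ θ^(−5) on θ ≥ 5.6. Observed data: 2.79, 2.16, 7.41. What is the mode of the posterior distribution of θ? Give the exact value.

θ̂_MAP = 7.41

The Uniform(0, θ) likelihood is θ^(−n) for θ ≥ max(xᵢ), zero otherwise. Here max(xᵢ) = 7.41.
Posterior ∝ θ^(−5) · θ^(−3) = θ^(−8) on θ ≥ max(5.6, 7.41) = 7.41.
This density is strictly decreasing in θ, so the posterior mode lies at the lower boundary of the support.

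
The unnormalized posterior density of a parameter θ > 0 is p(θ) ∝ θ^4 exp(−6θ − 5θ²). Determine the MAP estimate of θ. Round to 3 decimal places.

θ̂_MAP = 0.400

ℓ'(θ) = 4/θ − 6 − 10θ. Setting this to zero and multiplying by θ: 10θ² + 6θ − 4 = 0.
θ = (−6 + √(6² + 4·10·4)) / (2·10) = (−6 + √196) / 20 = (−6 + 14)/20 = 2/5.
ℓ''(θ) = −4/θ² − 10 < 0, confirming a maximum.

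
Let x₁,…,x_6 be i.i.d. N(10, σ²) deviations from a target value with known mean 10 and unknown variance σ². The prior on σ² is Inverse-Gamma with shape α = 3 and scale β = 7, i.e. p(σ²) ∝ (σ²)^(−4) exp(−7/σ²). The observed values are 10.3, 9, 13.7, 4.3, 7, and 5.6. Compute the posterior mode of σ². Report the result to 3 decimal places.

Sum of squared deviations about the known mean: SS = (10.3−10)² + (9−10)² + (13.7−10)² + (4.3−10)² + (7−10)² + (5.6−10)² = 75.63.
The Normal likelihood contributes (σ²)^(−n/2) exp(−SS/(2σ²)), so the posterior is Inverse-Gamma(α + n/2, β + SS/2) = Inverse-Gamma(6, 44.815).
The mode of Inverse-Gamma(a, b) is b/(a+1) = 44.815/7 ≈ 6.402.

σ̂²_MAP = 6.402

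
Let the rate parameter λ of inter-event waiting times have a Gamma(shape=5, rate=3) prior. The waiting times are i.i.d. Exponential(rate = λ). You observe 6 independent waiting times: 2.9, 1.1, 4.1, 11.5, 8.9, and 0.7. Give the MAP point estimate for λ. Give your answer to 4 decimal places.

λ̂_MAP = 0.3106

The Exponential(rate=λ) likelihood is ∝ λ^n e^(−λΣtᵢ). Here n = 6 and Σtᵢ = 2.9 + 1.1 + 4.1 + 11.5 + 8.9 + 0.7 = 29.2.
Posterior ∝ λ^4e^(−3λ) · λ^6e^(−29.2λ) = λ^10e^(−32.2λ), i.e. Gamma(11, 32.2).
Mode = (a−1)/b = 10/32.2 ≈ 0.3106.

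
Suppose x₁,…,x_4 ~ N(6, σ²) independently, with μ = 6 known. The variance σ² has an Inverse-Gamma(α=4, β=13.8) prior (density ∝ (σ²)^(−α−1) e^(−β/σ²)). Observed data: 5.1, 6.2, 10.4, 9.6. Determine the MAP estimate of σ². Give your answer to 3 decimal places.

Sum of squared deviations about the known mean: SS = (5.1−6)² + (6.2−6)² + (10.4−6)² + (9.6−6)² = 33.17.
The Normal likelihood contributes (σ²)^(−n/2) exp(−SS/(2σ²)), so the posterior is Inverse-Gamma(α + n/2, β + SS/2) = Inverse-Gamma(6, 30.385).
The mode of Inverse-Gamma(a, b) is b/(a+1) = 30.385/7 ≈ 4.341.

σ̂²_MAP = 4.341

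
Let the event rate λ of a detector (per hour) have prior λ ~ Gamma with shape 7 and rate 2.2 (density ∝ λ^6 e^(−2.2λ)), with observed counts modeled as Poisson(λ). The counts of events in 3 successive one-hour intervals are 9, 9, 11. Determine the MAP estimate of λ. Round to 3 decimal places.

Σxᵢ = 9+9+11 = 29, with n = 3.
Posterior ∝ λ^6e^(−2.2λ) · λ^29e^(−3λ) = λ^35e^(−5.2λ), i.e. Gamma(shape=36, rate=5.2).
The mode of a Gamma(a, b) with a ≥ 1 (shape–rate) is (a−1)/b = 35/5.2 ≈ 6.731.

λ̂_MAP = 6.731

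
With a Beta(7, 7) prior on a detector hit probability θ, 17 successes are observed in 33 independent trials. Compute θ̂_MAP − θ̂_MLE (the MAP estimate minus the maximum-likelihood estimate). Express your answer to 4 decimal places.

MAP − MLE = -0.0040

Posterior is Beta(24, 23); MAP = (24−1)/(47−2) = 23/45 ≈ 0.51111.
MLE ignores the prior: θ̂_MLE = k/n = 17/33 ≈ 0.51515.
Difference = 23/45 − 17/33 = -2/495 ≈ -0.0040.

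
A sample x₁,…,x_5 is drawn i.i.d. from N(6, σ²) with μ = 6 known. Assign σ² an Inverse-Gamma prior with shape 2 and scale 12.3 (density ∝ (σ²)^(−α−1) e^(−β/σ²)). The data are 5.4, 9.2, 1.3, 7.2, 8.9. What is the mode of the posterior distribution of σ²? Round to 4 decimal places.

Sum of squared deviations about the known mean: SS = (5.4−6)² + (9.2−6)² + (1.3−6)² + (7.2−6)² + (8.9−6)² = 42.54.
The Normal likelihood contributes (σ²)^(−n/2) exp(−SS/(2σ²)), so the posterior is Inverse-Gamma(α + n/2, β + SS/2) = Inverse-Gamma(4.5, 33.57).
The mode of Inverse-Gamma(a, b) is b/(a+1) = 33.57/5.5 ≈ 6.1036.

σ̂²_MAP = 6.1036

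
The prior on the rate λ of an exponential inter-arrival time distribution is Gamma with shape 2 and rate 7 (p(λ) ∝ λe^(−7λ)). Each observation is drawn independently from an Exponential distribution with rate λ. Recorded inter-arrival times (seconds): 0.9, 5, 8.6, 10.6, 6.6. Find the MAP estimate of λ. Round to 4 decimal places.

The Exponential(rate=λ) likelihood is ∝ λ^n e^(−λΣtᵢ). Here n = 5 and Σtᵢ = 0.9 + 5 + 8.6 + 10.6 + 6.6 = 31.7.
Posterior ∝ λe^(−7λ) · λ^5e^(−31.7λ) = λ^6e^(−38.7λ), i.e. Gamma(7, 38.7).
Mode = (a−1)/b = 6/38.7 ≈ 0.1550.

λ̂_MAP = 0.1550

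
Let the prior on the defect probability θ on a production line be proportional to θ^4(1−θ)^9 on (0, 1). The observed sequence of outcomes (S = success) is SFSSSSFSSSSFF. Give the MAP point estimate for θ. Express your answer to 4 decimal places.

θ̂_MAP = 0.5000

The prior density ∝ θ^4(1−θ)^9 is the kernel of Beta(5, 10).
Data: 9 successes in 13 trials (from the sequence). The binomial likelihood contributes θ^9(1−θ)^4, so the posterior is Beta(5+9, 10+4) = Beta(14, 14).
For Beta(a, b) with a, b > 1 the mode is (a−1)/(a+b−2) = 13/26 ≈ 0.5000.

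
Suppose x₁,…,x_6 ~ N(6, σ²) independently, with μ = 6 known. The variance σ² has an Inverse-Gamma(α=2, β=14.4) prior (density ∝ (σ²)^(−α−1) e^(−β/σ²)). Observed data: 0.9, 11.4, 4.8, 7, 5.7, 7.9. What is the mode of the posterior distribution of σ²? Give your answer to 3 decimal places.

σ̂²_MAP = 7.509

Sum of squared deviations about the known mean: SS = (0.9−6)² + (11.4−6)² + (4.8−6)² + (7−6)² + (5.7−6)² + (7.9−6)² = 61.31.
The Normal likelihood contributes (σ²)^(−n/2) exp(−SS/(2σ²)), so the posterior is Inverse-Gamma(α + n/2, β + SS/2) = Inverse-Gamma(5, 45.055).
The mode of Inverse-Gamma(a, b) is b/(a+1) = 45.055/6 ≈ 7.509.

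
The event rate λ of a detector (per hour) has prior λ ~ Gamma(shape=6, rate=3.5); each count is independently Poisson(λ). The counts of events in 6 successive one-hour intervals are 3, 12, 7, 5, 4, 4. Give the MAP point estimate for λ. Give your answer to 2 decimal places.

Σxᵢ = 3+12+7+5+4+4 = 35, with n = 6.
Posterior ∝ λ^5e^(−3.5λ) · λ^35e^(−6λ) = λ^40e^(−9.5λ), i.e. Gamma(shape=41, rate=9.5).
The mode of a Gamma(a, b) with a ≥ 1 (shape–rate) is (a−1)/b = 40/9.5 ≈ 4.21.

λ̂_MAP = 4.21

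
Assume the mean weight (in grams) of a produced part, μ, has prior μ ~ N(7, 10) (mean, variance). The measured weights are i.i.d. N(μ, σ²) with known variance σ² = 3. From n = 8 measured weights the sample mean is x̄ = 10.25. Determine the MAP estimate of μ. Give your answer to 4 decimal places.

μ̂_MAP = 10.1325

n = 8, x̄ = 10.25.
For a Normal prior and Normal likelihood with known variance, the posterior is Normal; its mode equals its mean, the precision-weighted average.
Prior precision 1/σ₀² = 1/10 = 0.1; data precision n/σ² = 8/3.
μ̂ = (0.1·7 + (8/3)·10.25) / (0.1 + 8/3) = (841/30)/(83/30) = 841/83 ≈ 10.1325.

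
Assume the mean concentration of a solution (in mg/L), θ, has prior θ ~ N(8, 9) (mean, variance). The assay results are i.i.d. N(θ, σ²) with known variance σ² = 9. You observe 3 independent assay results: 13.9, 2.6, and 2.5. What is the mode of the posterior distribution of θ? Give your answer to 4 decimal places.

n = 3; x̄ = (13.9 + 2.6 + 2.5)/3 = 19/3 = 19/3 ≈ 6.3333.
For a Normal prior and Normal likelihood with known variance, the posterior is Normal; its mode equals its mean, the precision-weighted average.
Prior precision 1/σ₀² = 1/9; data precision n/σ² = 3/9 = 1/3.
θ̂ = ((1/9)·8 + (1/3)·(19/3)) / (1/9 + 1/3) = 3/(4/9) = 6.7500.

θ̂_MAP = 6.7500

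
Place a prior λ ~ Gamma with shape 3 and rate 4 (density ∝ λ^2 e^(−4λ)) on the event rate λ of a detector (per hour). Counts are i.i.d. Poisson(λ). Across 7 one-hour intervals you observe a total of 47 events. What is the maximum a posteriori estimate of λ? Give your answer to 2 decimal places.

Σxᵢ = 47, n = 7.
Posterior ∝ λ^2e^(−4λ) · λ^47e^(−7λ) = λ^49e^(−11λ), i.e. Gamma(shape=50, rate=11).
The mode of a Gamma(a, b) with a ≥ 1 (shape–rate) is (a−1)/b = 49/11 ≈ 4.45.

λ̂_MAP = 4.45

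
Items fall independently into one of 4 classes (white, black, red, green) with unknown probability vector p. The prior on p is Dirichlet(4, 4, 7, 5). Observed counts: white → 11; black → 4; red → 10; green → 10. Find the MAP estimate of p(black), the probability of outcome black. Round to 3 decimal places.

MAP estimate of p(black) = 0.137

The posterior is Dirichlet(αᵢ + nᵢ) = Dirichlet(15, 8, 17, 15).
For a Dirichlet(a₁,…,a_K) with all aᵢ > 1, the mode has j-th component (aⱼ − 1)/(Σaᵢ − K).
Here Σaᵢ = 55 and K = 4, so p(black) = (8 − 1)/(55 − 4) = 7/51 ≈ 0.137.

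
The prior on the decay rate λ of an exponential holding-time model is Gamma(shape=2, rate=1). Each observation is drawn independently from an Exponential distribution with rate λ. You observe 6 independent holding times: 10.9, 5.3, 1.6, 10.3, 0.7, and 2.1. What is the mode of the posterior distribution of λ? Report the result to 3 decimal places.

λ̂_MAP = 0.219

The Exponential(rate=λ) likelihood is ∝ λ^n e^(−λΣtᵢ). Here n = 6 and Σtᵢ = 10.9 + 5.3 + 1.6 + 10.3 + 0.7 + 2.1 = 30.9.
Posterior ∝ λe^(−1λ) · λ^6e^(−30.9λ) = λ^7e^(−31.9λ), i.e. Gamma(8, 31.9).
Mode = (a−1)/b = 7/31.9 ≈ 0.219.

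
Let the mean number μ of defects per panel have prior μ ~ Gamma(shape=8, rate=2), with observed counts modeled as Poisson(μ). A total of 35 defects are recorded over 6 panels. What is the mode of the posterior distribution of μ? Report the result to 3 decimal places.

μ̂_MAP = 5.250

Σxᵢ = 35, n = 6.
Posterior ∝ μ^7e^(−2μ) · μ^35e^(−6μ) = μ^42e^(−8μ), i.e. Gamma(shape=43, rate=8).
The mode of a Gamma(a, b) with a ≥ 1 (shape–rate) is (a−1)/b = 42/8 ≈ 5.250.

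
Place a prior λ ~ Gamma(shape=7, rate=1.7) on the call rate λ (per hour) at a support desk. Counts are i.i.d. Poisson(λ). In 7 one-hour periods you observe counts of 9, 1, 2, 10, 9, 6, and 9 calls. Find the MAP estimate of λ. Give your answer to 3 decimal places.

λ̂_MAP = 5.977

Σxᵢ = 9+1+2+10+9+6+9 = 46, with n = 7.
Posterior ∝ λ^6e^(−1.7λ) · λ^46e^(−7λ) = λ^52e^(−8.7λ), i.e. Gamma(shape=53, rate=8.7).
The mode of a Gamma(a, b) with a ≥ 1 (shape–rate) is (a−1)/b = 52/8.7 ≈ 5.977.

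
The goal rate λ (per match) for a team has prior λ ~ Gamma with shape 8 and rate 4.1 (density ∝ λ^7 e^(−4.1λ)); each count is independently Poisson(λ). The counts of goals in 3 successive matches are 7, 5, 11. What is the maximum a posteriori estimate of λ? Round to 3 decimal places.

Σxᵢ = 7+5+11 = 23, with n = 3.
Posterior ∝ λ^7e^(−4.1λ) · λ^23e^(−3λ) = λ^30e^(−7.1λ), i.e. Gamma(shape=31, rate=7.1).
The mode of a Gamma(a, b) with a ≥ 1 (shape–rate) is (a−1)/b = 30/7.1 ≈ 4.225.

λ̂_MAP = 4.225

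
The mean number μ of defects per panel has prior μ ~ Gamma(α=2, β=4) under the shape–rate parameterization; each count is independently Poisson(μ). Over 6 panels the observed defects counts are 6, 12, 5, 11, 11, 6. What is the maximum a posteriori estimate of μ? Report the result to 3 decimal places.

μ̂_MAP = 5.200

Σxᵢ = 6+12+5+11+11+6 = 51, with n = 6.
Posterior ∝ μe^(−4μ) · μ^51e^(−6μ) = μ^52e^(−10μ), i.e. Gamma(shape=53, rate=10).
The mode of a Gamma(a, b) with a ≥ 1 (shape–rate) is (a−1)/b = 52/10 ≈ 5.200.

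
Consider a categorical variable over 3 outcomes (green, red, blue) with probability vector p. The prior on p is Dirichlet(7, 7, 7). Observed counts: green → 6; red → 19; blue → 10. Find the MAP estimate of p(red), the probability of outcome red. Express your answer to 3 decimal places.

MAP estimate of p(red) = 0.472

The posterior is Dirichlet(αᵢ + nᵢ) = Dirichlet(13, 26, 17).
For a Dirichlet(a₁,…,a_K) with all aᵢ > 1, the mode has j-th component (aⱼ − 1)/(Σaᵢ − K).
Here Σaᵢ = 56 and K = 3, so p(red) = (26 − 1)/(56 − 3) = 25/53 ≈ 0.472.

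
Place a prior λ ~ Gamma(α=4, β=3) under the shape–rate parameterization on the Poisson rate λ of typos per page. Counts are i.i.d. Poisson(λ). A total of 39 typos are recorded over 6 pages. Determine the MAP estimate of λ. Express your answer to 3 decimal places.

λ̂_MAP = 4.667

Σxᵢ = 39, n = 6.
Posterior ∝ λ^3e^(−3λ) · λ^39e^(−6λ) = λ^42e^(−9λ), i.e. Gamma(shape=43, rate=9).
The mode of a Gamma(a, b) with a ≥ 1 (shape–rate) is (a−1)/b = 42/9 ≈ 4.667.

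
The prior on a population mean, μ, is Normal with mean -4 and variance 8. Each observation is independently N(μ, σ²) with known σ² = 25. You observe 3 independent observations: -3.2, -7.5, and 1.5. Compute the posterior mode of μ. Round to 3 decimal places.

n = 3; x̄ = ((-3.2) + (-7.5) + 1.5)/3 = -9.2/3 = -46/15 ≈ -3.0667.
For a Normal prior and Normal likelihood with known variance, the posterior is Normal; its mode equals its mean, the precision-weighted average.
Prior precision 1/σ₀² = 1/8 = 0.125; data precision n/σ² = 3/25 = 0.12.
μ̂ = (0.125·(-4) + 0.12·(-46/15)) / (0.125 + 0.12) = (-0.868)/0.245 = -124/35 ≈ -3.543.

μ̂_MAP = -3.543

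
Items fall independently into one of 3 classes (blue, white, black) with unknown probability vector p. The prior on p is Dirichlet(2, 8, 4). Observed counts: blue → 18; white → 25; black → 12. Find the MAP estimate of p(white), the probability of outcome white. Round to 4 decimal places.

MAP estimate of p(white) = 0.4848

The posterior is Dirichlet(αᵢ + nᵢ) = Dirichlet(20, 33, 16).
For a Dirichlet(a₁,…,a_K) with all aᵢ > 1, the mode has j-th component (aⱼ − 1)/(Σaᵢ − K).
Here Σaᵢ = 69 and K = 3, so p(white) = (33 − 1)/(69 − 3) = 32/66 ≈ 0.4848.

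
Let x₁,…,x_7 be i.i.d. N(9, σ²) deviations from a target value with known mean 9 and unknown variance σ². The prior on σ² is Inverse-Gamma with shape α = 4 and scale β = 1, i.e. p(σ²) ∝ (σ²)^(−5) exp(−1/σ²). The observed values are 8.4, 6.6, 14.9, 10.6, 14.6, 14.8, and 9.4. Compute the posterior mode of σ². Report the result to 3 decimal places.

σ̂²_MAP = 6.509

Sum of squared deviations about the known mean: SS = (8.4−9)² + (6.6−9)² + (14.9−9)² + (10.6−9)² + (14.6−9)² + (14.8−9)² + (9.4−9)² = 108.65.
The Normal likelihood contributes (σ²)^(−n/2) exp(−SS/(2σ²)), so the posterior is Inverse-Gamma(α + n/2, β + SS/2) = Inverse-Gamma(7.5, 55.325).
The mode of Inverse-Gamma(a, b) is b/(a+1) = 55.325/8.5 ≈ 6.509.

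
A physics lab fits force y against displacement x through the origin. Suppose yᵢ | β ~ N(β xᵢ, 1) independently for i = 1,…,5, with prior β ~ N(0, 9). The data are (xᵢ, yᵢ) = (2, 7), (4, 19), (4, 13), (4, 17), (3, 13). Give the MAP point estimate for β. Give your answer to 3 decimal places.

β̂_MAP = 4.075

log p(β | y) = −Σ(yᵢ − βxᵢ)²/(2·1) − β²/(2·9) + const.
Setting the derivative to zero: Σxᵢ(yᵢ − βxᵢ)/1 − β/9 = 0, so β = Σxᵢyᵢ / (Σxᵢ² + σ²/τ²).
Σxᵢyᵢ = 2·7 + 4·19 + 4·13 + 4·17 + 3·13 = 249; Σxᵢ² = 61; σ²/τ² = 1/9.
β̂_MAP = 249 / (61 + 1/9) = 249/(550/9) = 2241/550 ≈ 4.075.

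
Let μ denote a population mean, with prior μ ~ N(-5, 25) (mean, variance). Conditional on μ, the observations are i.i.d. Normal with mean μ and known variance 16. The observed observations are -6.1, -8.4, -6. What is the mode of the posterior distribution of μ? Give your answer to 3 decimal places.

n = 3; x̄ = ((-6.1) + (-8.4) + (-6))/3 = -20.5/3 = -41/6 ≈ -6.8333.
For a Normal prior and Normal likelihood with known variance, the posterior is Normal; its mode equals its mean, the precision-weighted average.
Prior precision 1/σ₀² = 1/25 = 0.04; data precision n/σ² = 3/16 = 0.1875.
μ̂ = (0.04·(-5) + 0.1875·(-41/6)) / (0.04 + 0.1875) = (-1.48125)/0.2275 = -1185/182 ≈ -6.511.

μ̂_MAP = -6.511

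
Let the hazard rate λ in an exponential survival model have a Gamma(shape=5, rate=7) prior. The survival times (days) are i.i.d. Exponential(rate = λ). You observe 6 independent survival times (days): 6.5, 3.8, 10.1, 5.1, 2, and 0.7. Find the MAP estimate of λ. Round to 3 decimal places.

λ̂_MAP = 0.284

The Exponential(rate=λ) likelihood is ∝ λ^n e^(−λΣtᵢ). Here n = 6 and Σtᵢ = 6.5 + 3.8 + 10.1 + 5.1 + 2 + 0.7 = 28.2.
Posterior ∝ λ^4e^(−7λ) · λ^6e^(−28.2λ) = λ^10e^(−35.2λ), i.e. Gamma(11, 35.2).
Mode = (a−1)/b = 10/35.2 ≈ 0.284.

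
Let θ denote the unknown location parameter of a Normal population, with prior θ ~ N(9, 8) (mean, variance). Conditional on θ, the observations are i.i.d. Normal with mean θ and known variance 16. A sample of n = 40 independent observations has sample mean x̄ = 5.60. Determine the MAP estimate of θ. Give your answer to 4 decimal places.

θ̂_MAP = 5.7619

n = 40, x̄ = 5.60.
For a Normal prior and Normal likelihood with known variance, the posterior is Normal; its mode equals its mean, the precision-weighted average.
Prior precision 1/σ₀² = 1/8 = 0.125; data precision n/σ² = 40/16 = 2.5.
θ̂ = (0.125·9 + 2.5·5.6) / (0.125 + 2.5) = 15.125/2.625 = 121/21 ≈ 5.7619.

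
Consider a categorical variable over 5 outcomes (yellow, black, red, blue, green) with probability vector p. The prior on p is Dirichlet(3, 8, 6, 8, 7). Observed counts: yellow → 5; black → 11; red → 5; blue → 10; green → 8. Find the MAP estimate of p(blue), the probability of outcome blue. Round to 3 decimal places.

MAP estimate of p(blue) = 0.258

The posterior is Dirichlet(αᵢ + nᵢ) = Dirichlet(8, 19, 11, 18, 15).
For a Dirichlet(a₁,…,a_K) with all aᵢ > 1, the mode has j-th component (aⱼ − 1)/(Σaᵢ − K).
Here Σaᵢ = 71 and K = 5, so p(blue) = (18 − 1)/(71 − 5) = 17/66 ≈ 0.258.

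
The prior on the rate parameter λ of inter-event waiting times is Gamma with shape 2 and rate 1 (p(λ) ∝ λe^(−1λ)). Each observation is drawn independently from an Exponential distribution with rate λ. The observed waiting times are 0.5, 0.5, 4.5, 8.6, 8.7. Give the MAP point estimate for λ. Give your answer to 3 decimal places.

λ̂_MAP = 0.252

The Exponential(rate=λ) likelihood is ∝ λ^n e^(−λΣtᵢ). Here n = 5 and Σtᵢ = 0.5 + 0.5 + 4.5 + 8.6 + 8.7 = 22.8.
Posterior ∝ λe^(−1λ) · λ^5e^(−22.8λ) = λ^6e^(−23.8λ), i.e. Gamma(7, 23.8).
Mode = (a−1)/b = 6/23.8 ≈ 0.252.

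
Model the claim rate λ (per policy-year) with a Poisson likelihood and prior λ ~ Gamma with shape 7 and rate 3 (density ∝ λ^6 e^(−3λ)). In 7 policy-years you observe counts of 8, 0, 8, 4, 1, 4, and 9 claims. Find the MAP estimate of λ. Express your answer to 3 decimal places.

λ̂_MAP = 4.000

Σxᵢ = 8+0+8+4+1+4+9 = 34, with n = 7.
Posterior ∝ λ^6e^(−3λ) · λ^34e^(−7λ) = λ^40e^(−10λ), i.e. Gamma(shape=41, rate=10).
The mode of a Gamma(a, b) with a ≥ 1 (shape–rate) is (a−1)/b = 40/10 ≈ 4.000.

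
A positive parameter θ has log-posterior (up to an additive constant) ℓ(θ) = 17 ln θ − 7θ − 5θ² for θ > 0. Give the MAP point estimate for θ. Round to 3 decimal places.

ℓ'(θ) = 17/θ − 7 − 10θ. Setting this to zero and multiplying by θ: 10θ² + 7θ − 17 = 0.
θ = (−7 + √(7² + 4·10·17)) / (2·10) = (−7 + √729) / 20 = (−7 + 27)/20 = 1.
ℓ''(θ) = −17/θ² − 10 < 0, confirming a maximum.

θ̂_MAP = 1.000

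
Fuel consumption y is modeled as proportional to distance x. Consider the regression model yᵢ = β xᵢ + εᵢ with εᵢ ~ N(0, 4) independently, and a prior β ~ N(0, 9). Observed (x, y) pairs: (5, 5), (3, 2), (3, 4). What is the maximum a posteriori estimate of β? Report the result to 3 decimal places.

β̂_MAP = 0.990

log p(β | y) = −Σ(yᵢ − βxᵢ)²/(2·4) − β²/(2·9) + const.
Setting the derivative to zero: Σxᵢ(yᵢ − βxᵢ)/4 − β/9 = 0, so β = Σxᵢyᵢ / (Σxᵢ² + σ²/τ²).
Σxᵢyᵢ = 5·5 + 3·2 + 3·4 = 43; Σxᵢ² = 43; σ²/τ² = 4/9.
β̂_MAP = 43 / (43 + 4/9) = 43/(391/9) = 387/391 ≈ 0.990.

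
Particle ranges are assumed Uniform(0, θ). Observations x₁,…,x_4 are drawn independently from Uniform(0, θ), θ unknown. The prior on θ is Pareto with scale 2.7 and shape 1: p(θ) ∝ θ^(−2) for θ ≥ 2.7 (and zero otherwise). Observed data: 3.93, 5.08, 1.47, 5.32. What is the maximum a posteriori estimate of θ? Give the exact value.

θ̂_MAP = 5.32

The Uniform(0, θ) likelihood is θ^(−n) for θ ≥ max(xᵢ), zero otherwise. Here max(xᵢ) = 5.32.
Posterior ∝ θ^(−2) · θ^(−4) = θ^(−6) on θ ≥ max(2.7, 5.32) = 5.32.
This density is strictly decreasing in θ, so the posterior mode lies at the lower boundary of the support.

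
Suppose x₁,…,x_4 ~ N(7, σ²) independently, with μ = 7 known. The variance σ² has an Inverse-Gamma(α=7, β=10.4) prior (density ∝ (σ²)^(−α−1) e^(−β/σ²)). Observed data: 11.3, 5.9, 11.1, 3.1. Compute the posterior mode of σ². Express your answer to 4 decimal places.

σ̂²_MAP = 3.6260

Sum of squared deviations about the known mean: SS = (11.3−7)² + (5.9−7)² + (11.1−7)² + (3.1−7)² = 51.72.
The Normal likelihood contributes (σ²)^(−n/2) exp(−SS/(2σ²)), so the posterior is Inverse-Gamma(α + n/2, β + SS/2) = Inverse-Gamma(9, 36.26).
The mode of Inverse-Gamma(a, b) is b/(a+1) = 36.26/10 ≈ 3.6260.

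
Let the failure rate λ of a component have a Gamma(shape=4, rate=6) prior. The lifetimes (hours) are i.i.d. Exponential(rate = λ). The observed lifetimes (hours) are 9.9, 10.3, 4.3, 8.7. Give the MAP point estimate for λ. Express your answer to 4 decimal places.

The Exponential(rate=λ) likelihood is ∝ λ^n e^(−λΣtᵢ). Here n = 4 and Σtᵢ = 9.9 + 10.3 + 4.3 + 8.7 = 33.2.
Posterior ∝ λ^3e^(−6λ) · λ^4e^(−33.2λ) = λ^7e^(−39.2λ), i.e. Gamma(8, 39.2).
Mode = (a−1)/b = 7/39.2 ≈ 0.1786.

λ̂_MAP = 0.1786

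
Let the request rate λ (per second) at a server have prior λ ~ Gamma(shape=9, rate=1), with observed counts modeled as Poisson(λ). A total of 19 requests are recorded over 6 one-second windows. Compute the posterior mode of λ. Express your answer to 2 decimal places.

λ̂_MAP = 3.86

Σxᵢ = 19, n = 6.
Posterior ∝ λ^8e^(−1λ) · λ^19e^(−6λ) = λ^27e^(−7λ), i.e. Gamma(shape=28, rate=7).
The mode of a Gamma(a, b) with a ≥ 1 (shape–rate) is (a−1)/b = 27/7 ≈ 3.86.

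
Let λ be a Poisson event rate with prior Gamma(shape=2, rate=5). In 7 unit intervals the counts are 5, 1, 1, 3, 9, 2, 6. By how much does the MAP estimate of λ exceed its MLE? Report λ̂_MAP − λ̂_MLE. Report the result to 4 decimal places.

MAP − MLE = -1.5238

Σxᵢ = 27. Posterior is Gamma(29, 12); MAP = (29−1)/12 = 28/12 ≈ 2.33333.
MLE = x̄ = 27/7 ≈ 3.85714.
Difference = 28/12 − 27/7 = -32/21 ≈ -1.5238.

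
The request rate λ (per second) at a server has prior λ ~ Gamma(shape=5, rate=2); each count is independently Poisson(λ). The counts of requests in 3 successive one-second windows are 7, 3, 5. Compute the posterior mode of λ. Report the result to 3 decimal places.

Σxᵢ = 7+3+5 = 15, with n = 3.
Posterior ∝ λ^4e^(−2λ) · λ^15e^(−3λ) = λ^19e^(−5λ), i.e. Gamma(shape=20, rate=5).
The mode of a Gamma(a, b) with a ≥ 1 (shape–rate) is (a−1)/b = 19/5 ≈ 3.800.

λ̂_MAP = 3.800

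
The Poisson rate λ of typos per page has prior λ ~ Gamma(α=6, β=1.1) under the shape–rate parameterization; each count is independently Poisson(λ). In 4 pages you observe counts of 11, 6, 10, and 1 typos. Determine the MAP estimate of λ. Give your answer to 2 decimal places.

Σxᵢ = 11+6+10+1 = 28, with n = 4.
Posterior ∝ λ^5e^(−1.1λ) · λ^28e^(−4λ) = λ^33e^(−5.1λ), i.e. Gamma(shape=34, rate=5.1).
The mode of a Gamma(a, b) with a ≥ 1 (shape–rate) is (a−1)/b = 33/5.1 ≈ 6.47.

λ̂_MAP = 6.47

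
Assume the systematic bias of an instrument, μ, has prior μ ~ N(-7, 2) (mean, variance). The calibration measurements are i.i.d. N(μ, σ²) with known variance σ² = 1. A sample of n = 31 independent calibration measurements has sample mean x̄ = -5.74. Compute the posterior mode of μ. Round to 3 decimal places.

n = 31, x̄ = -5.74.
For a Normal prior and Normal likelihood with known variance, the posterior is Normal; its mode equals its mean, the precision-weighted average.
Prior precision 1/σ₀² = 1/2 = 0.5; data precision n/σ² = 31/1 = 31.
μ̂ = (0.5·(-7) + 31·(-5.74)) / (0.5 + 31) = (-181.44)/31.5 = -5.760.

μ̂_MAP = -5.760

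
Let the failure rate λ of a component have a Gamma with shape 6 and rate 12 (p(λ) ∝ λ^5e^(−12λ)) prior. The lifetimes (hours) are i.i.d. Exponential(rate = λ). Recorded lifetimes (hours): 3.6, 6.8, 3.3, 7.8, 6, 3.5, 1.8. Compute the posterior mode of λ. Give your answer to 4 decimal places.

The Exponential(rate=λ) likelihood is ∝ λ^n e^(−λΣtᵢ). Here n = 7 and Σtᵢ = 3.6 + 6.8 + 3.3 + 7.8 + 6 + 3.5 + 1.8 = 32.8.
Posterior ∝ λ^5e^(−12λ) · λ^7e^(−32.8λ) = λ^12e^(−44.8λ), i.e. Gamma(13, 44.8).
Mode = (a−1)/b = 12/44.8 ≈ 0.2679.

λ̂_MAP = 0.2679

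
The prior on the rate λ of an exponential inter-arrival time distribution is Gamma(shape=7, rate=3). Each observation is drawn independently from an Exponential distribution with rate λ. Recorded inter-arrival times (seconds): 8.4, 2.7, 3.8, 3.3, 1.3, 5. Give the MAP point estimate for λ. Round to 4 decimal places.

The Exponential(rate=λ) likelihood is ∝ λ^n e^(−λΣtᵢ). Here n = 6 and Σtᵢ = 8.4 + 2.7 + 3.8 + 3.3 + 1.3 + 5 = 24.5.
Posterior ∝ λ^6e^(−3λ) · λ^6e^(−24.5λ) = λ^12e^(−27.5λ), i.e. Gamma(13, 27.5).
Mode = (a−1)/b = 12/27.5 ≈ 0.4364.

λ̂_MAP = 0.4364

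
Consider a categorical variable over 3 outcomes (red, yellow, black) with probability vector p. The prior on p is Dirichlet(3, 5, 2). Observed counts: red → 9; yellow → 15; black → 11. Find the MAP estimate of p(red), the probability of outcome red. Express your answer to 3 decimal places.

MAP estimate of p(red) = 0.262

The posterior is Dirichlet(αᵢ + nᵢ) = Dirichlet(12, 20, 13).
For a Dirichlet(a₁,…,a_K) with all aᵢ > 1, the mode has j-th component (aⱼ − 1)/(Σaᵢ − K).
Here Σaᵢ = 45 and K = 3, so p(red) = (12 − 1)/(45 − 3) = 11/42 ≈ 0.262.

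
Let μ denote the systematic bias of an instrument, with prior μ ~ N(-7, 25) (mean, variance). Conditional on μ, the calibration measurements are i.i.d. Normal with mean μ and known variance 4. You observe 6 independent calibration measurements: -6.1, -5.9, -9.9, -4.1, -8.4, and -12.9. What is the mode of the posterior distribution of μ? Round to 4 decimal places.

μ̂_MAP = -7.8604

n = 6; x̄ = ((-6.1) + (-5.9) + (-9.9) + (-4.1) + (-8.4) + (-12.9))/6 = -47.3/6 = -473/60 ≈ -7.8833.
For a Normal prior and Normal likelihood with known variance, the posterior is Normal; its mode equals its mean, the precision-weighted average.
Prior precision 1/σ₀² = 1/25 = 0.04; data precision n/σ² = 6/4 = 1.5.
μ̂ = (0.04·(-7) + 1.5·(-473/60)) / (0.04 + 1.5) = (-12.105)/1.54 = -2421/308 ≈ -7.8604.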